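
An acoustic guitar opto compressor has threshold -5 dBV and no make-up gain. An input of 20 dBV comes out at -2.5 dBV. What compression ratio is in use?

10:1

Input overshoot = 20 − (-5) = 25 dB; output overshoot = -2.5 − (-5) = 2.5 dB.
Ratio = 25 / 2.5 = 10.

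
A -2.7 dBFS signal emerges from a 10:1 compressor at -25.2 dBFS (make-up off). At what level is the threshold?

-27.7 dBFS

Input is 25 dB above T (since output overshoot × R = input overshoot: (-25.2 − T)·10 = -2.7 − T gives T = -27.7 dBFS).
Check: -27.7 + (-2.7 − (-27.7))/10 = -27.7 + 2.5 = -25.2 dBFS. ✓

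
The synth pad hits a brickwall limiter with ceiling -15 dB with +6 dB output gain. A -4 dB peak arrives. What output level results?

-9 dB

A brickwall limiter is an ∞:1 compressor: any input above the ceiling is clamped to -15 dB.
Output gain then adds 6 dB: -15 + 6 = -9 dB.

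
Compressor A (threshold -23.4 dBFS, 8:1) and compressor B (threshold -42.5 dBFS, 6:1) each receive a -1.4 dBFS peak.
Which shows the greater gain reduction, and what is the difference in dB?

A: GR = 22 − 22/8 = 19.25 dB.
B: GR = 41.1 − 41.1/6 = 34.25 dB.
B reduces 15 dB more.

B, by 15 dB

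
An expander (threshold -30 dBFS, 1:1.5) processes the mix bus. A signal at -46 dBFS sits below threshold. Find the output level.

The input is 16 dB below the -30 dBFS threshold.
A 1:1.5 expander multiplies undershoot by 1.5: 16 × 1.5 = 24 dB below threshold.
Output = -30 − 24 = -54 dBFS.

-54 dBFS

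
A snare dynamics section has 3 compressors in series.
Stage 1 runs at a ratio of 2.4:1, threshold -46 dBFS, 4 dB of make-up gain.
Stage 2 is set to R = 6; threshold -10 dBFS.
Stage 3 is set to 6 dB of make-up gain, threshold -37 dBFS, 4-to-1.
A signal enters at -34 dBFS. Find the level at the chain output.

-31 dBFS

Stage 1: 12 dB above -46 dBFS, reduced 2.4:1 to 5 dB above → -41 dBFS; +4 dB make-up → -37 dBFS.
Stage 2: below threshold (-37 ≤ -10); passes unchanged; output -37 dBFS.
Stage 3: -37 dBFS ≤ -37 dBFS, so stage 3 doesn't engage; make-up brings it to -31 dBFS.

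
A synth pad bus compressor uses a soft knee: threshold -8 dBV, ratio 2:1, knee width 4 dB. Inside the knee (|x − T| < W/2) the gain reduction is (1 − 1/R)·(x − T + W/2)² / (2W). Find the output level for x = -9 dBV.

x − T + W/2 = -9 − (-8) + 2 = 1.
GR = (1 − 1/2) × 1² / 8 = 0.5 × 1 / 8 = 0.0625 dB.
Output = -9 − 0.0625 = -9.0625 dBV.

-9.0625 dBV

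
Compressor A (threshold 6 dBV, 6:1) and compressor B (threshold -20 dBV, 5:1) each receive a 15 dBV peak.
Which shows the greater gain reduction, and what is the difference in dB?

A: GR = 9 − 9/6 = 7.5 dB.
B: GR = 35 − 35/5 = 28 dB.
B reduces 20.5 dB more.

B, by 20.5 dB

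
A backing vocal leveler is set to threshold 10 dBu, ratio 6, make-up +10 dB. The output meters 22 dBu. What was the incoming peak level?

22 dBu

Stripping the +10 dB make-up gives 12 dBu at the gain stage.
Post-compression overshoot = 12 − 10 = 2 dB.
Input overshoot = R × output overshoot = 12 dB → input = 10 + 12 = 22 dBu.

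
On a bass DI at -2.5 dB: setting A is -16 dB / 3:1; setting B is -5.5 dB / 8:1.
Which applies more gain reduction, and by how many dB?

A, by 6.375 dB

A: overshoot 13.5 dB → output overshoot 4.5 dB → GR 9 dB.
B: overshoot 3 dB → output overshoot 0.375 dB → GR 2.625 dB.
Difference: 6.375 dB in favour of A.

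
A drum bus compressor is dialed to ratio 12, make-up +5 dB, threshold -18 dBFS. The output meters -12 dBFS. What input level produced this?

Stripping the +5 dB make-up gives -17 dBFS at the gain stage.
The compressed level sits -17 − (-18) = 1 dB over threshold.
Before 12:1 compression the overshoot was 1 × 12 = 12 dB, so input = -18 + 12 = -6 dBFS.

-6 dBFS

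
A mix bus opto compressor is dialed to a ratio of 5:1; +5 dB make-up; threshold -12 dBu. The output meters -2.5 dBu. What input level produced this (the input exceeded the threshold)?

Remove make-up: -2.5 − 5 = -7.5 dBu.
That's 4.5 dB above the -12 dBu threshold.
Before 5:1 compression the overshoot was 4.5 × 5 = 22.5 dB, so input = -12 + 22.5 = 10.5 dBu.

10.5 dBu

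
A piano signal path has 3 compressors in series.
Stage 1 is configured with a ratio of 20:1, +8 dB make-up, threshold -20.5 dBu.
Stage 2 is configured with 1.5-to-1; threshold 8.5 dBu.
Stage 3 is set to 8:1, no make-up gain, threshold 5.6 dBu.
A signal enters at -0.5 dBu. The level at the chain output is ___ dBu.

Stage 1: overshoot 20 dB → 20/20 = 1 dB → -19.5 dBu; +8 dB make-up → -11.5 dBu.
Stage 2: -11.5 dBu ≤ 8.5 dBu, so stage 2 doesn't engage; output -11.5 dBu.
Stage 3: -11.5 dBu ≤ 5.6 dBu, so stage 3 doesn't engage; output -11.5 dBu.

-11.5 dBu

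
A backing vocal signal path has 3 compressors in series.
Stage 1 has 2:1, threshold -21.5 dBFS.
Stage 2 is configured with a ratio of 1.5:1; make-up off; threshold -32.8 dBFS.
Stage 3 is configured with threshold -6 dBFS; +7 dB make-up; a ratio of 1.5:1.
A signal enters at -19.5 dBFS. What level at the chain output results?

Stage 1: overshoot 2 dB → 2/2 = 1 dB → -20.5 dBFS.
Stage 2: overshoot 12.3 dB → 12.3/1.5 = 8.2 dB → -24.6 dBFS.
Stage 3: -24.6 dBFS is at or below the -6 dBFS threshold — no compression; make-up brings it to -17.6 dBFS.

-17.6 dBFS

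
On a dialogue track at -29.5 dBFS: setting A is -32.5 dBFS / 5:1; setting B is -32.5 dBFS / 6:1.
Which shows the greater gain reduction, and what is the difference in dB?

A: overshoot 3 dB → output overshoot 0.6 dB → GR 2.4 dB.
B: overshoot 3 dB → output overshoot 0.5 dB → GR 2.5 dB.
B reduces 0.1 dB more.

B, by 0.1 dB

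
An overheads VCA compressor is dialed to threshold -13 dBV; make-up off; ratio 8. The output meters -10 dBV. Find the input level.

The compressed level sits -10 − (-13) = 3 dB over threshold.
Input overshoot = R × output overshoot = 24 dB → input = -13 + 24 = 11 dBV.

11 dBV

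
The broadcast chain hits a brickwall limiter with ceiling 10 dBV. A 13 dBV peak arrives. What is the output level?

A brickwall limiter is an ∞:1 compressor: any input above the ceiling is clamped to 10 dBV.

10 dBV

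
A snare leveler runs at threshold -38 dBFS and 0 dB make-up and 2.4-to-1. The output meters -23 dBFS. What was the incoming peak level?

-2 dBFS

The compressed level sits -23 − (-38) = 15 dB over threshold.
Undo the ratio: input overshoot = 15 × 2.4 = 36 dB, giving input = -2 dBFS.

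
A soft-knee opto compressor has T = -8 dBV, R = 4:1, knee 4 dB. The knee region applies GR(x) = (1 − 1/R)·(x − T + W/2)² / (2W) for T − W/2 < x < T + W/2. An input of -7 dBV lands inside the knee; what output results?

x − T + W/2 = -7 − (-8) + 2 = 3.
GR = (1 − 1/4) × 3² / 8 = 0.75 × 9 / 8 = 0.84375 dB.
Output = -7 − 0.84375 = -7.84375 dBV.

-7.84375 dBV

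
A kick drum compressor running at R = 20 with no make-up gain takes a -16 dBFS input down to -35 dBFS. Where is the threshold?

-36 dBFS

Let T be the threshold. Output overshoot = (input overshoot)/R, so -35 − T = (-16 − T)/20.
20·(-35 − T) = -16 − T → 19·T = -700 − (-16) = -684.
T = -684/19 = -36 dBFS.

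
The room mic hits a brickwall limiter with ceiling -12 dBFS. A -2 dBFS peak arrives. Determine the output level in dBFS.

-12 dBFS

The limiter clamps the peak to its -12 dBFS ceiling.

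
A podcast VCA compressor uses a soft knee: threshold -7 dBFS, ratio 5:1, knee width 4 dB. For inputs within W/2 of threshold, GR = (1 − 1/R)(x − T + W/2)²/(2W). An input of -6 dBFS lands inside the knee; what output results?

x − T + W/2 = -6 − (-7) + 2 = 3.
GR = (1 − 1/5) × 3² / 8 = 0.8 × 9 / 8 = 0.9 dB.
Output = -6 − 0.9 = -6.9 dBFS.

-6.9 dBFS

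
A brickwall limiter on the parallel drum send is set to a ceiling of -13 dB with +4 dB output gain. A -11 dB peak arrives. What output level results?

At ∞:1, everything above -13 dB is held at the ceiling.
Output gain then adds 4 dB: -13 + 4 = -9 dB.

-9 dB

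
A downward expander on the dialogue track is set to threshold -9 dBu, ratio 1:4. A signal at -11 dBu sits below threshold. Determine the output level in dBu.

Below threshold, a 1:4 expander applies gain = (4−1)×(T − x) of attenuation.
(4−1) × 2 = 6 dB, so output = -11 − 6 = -17 dBu.

-17 dBu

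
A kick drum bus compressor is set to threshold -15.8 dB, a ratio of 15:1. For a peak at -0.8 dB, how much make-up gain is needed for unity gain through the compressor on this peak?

The peak compresses to -15.8 + 15/15 = -14.8 dB.
To reach -0.8 dB requires -0.8 − (-14.8) = 14 dB of make-up.

14 dB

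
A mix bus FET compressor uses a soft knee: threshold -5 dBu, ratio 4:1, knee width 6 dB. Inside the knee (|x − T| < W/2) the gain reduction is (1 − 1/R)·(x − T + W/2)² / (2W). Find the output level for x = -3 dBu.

-4.5625 dBu

x − T + W/2 = -3 − (-5) + 3 = 5.
GR = (1 − 1/4) × 5² / 12 = 0.75 × 25 / 12 = 1.5625 dB.
Output = -3 − 1.5625 = -4.5625 dBu.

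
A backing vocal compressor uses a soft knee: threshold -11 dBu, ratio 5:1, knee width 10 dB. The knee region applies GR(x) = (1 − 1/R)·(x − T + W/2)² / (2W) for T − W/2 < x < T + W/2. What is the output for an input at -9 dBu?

x − T + W/2 = -9 − (-11) + 5 = 7.
GR = (1 − 1/5) × 7² / 20 = 0.8 × 49 / 20 = 1.96 dB.
Output = -9 − 1.96 = -10.96 dBu.

-10.96 dBu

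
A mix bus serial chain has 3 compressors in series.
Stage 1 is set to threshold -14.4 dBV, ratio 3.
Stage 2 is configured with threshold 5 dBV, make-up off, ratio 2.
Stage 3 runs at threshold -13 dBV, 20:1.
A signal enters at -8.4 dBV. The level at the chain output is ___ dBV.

Stage 1: overshoot 6 dB → 6/3 = 2 dB → -12.4 dBV.
Stage 2: -12.4 dBV ≤ 5 dBV, so stage 2 doesn't engage; output -12.4 dBV.
Stage 3: -12.4 dBV is 0.6 dB over -13 dBV; at 20:1 that becomes 0.03 dB over, giving -12.97 dBV.

-12.97 dBV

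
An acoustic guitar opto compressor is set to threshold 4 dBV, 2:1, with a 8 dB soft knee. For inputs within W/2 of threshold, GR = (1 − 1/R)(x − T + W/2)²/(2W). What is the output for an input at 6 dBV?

x − T + W/2 = 6 − 4 + 4 = 6.
GR = (1 − 1/2) × 6² / 16 = 0.5 × 36 / 16 = 1.125 dB.
Output = 6 − 1.125 = 4.875 dBV.

4.875 dBV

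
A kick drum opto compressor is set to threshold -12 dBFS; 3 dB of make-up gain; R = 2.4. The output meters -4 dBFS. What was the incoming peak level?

Stripping the +3 dB make-up gives -7 dBFS at the gain stage.
The compressed level sits -7 − (-12) = 5 dB over threshold.
Before 2.4:1 compression the overshoot was 5 × 2.4 = 12 dB, so input = -12 + 12 = 0 dBFS.

0 dBFS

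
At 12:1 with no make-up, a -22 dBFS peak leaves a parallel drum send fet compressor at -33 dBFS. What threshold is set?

-34 dBFS

Let T be the threshold. Output overshoot = (input overshoot)/R, so -33 − T = (-22 − T)/12.
12·(-33 − T) = -22 − T → 11·T = -396 − (-22) = -374.
T = -374/11 = -34 dBFS.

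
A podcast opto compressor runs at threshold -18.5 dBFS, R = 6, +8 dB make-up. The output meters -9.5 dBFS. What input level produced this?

-12.5 dBFS

Before make-up, the level was -9.5 − 8 = -17.5 dBFS.
The compressed level sits -17.5 − (-18.5) = 1 dB over threshold.
Input overshoot = R × output overshoot = 6 dB → input = -18.5 + 6 = -12.5 dBFS.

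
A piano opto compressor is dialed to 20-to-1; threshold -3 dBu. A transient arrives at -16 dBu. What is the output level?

-16 dBu

-16 dBu is 13 dB below the -3 dBu threshold, so no gain reduction is applied.
Output = input = -16 dBu.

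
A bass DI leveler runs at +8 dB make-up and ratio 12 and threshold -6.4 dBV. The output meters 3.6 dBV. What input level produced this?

Remove make-up: 3.6 − 8 = -4.4 dBV.
The compressed level sits -4.4 − (-6.4) = 2 dB over threshold.
Before 12:1 compression the overshoot was 2 × 12 = 24 dB, so input = -6.4 + 24 = 17.6 dBV.

17.6 dBV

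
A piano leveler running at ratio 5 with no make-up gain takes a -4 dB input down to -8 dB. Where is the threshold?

Input is 5 dB above T (since output overshoot × R = input overshoot: (-8 − T)·5 = -4 − T gives T = -9 dB).
Check: -9 + (-4 − (-9))/5 = -9 + 1 = -8 dB. ✓

-9 dB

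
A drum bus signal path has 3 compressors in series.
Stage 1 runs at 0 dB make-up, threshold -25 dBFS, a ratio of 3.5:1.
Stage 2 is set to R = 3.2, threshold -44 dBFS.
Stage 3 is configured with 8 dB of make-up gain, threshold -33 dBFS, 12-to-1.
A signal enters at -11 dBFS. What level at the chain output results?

Stage 1: -11 dBFS is 14 dB over -25 dBFS; at 3.5:1 that becomes 4 dB over, giving -21 dBFS.
Stage 2: overshoot 23 dB → 23/3.2 = 7.1875 dB → -36.8125 dBFS.
Stage 3: -36.8125 dBFS is at or below the -33 dBFS threshold — no compression; make-up brings it to -28.8125 dBFS.

-28.8125 dBFS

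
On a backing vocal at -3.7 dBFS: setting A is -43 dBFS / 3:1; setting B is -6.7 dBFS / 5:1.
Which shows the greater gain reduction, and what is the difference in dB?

A, by 23.8 dB

A: 39.3 dB over, compressed to 13.1 dB over, so 26.2 dB of GR.
B: 3 dB over, compressed to 0.6 dB over, so 2.4 dB of GR.
Difference: 23.8 dB in favour of A.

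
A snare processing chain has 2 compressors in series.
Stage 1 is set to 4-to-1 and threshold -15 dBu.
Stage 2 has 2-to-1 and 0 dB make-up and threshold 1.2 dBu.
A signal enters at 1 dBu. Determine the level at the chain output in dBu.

Stage 1: 16 dB above -15 dBu, reduced 4:1 to 4 dB above → -11 dBu.
Stage 2: -11 dBu is at or below the 1.2 dBu threshold — no compression; output -11 dBu.

-11 dBu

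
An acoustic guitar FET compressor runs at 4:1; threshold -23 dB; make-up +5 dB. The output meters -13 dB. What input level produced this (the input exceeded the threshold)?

-3 dB

Before make-up, the level was -13 − 5 = -18 dB.
Post-compression overshoot = -18 − (-23) = 5 dB.
Input overshoot = R × output overshoot = 20 dB → input = -23 + 20 = -3 dB.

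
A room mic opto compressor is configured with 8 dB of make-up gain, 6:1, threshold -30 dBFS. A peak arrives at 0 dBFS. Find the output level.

0 dBFS sits 30 dB over threshold.
The 30 dB excess becomes 5 dB after 6:1 reduction.
That puts the output at -25 dBFS; make-up adds 8 dB, giving -17 dBFS.

-17 dBFS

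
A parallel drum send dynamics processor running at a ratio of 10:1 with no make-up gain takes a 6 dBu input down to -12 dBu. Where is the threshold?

-14 dBu

Gain reduction = 6 − (-12) = 18 dB; output overshoot = GR / (R − 1) = 18 / 9 = 2 dB.
Threshold = output − output overshoot = -12 − 2 = -14 dBu.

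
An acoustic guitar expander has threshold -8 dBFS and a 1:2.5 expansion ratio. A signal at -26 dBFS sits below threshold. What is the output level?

-53 dBFS

Undershoot = (-8) − (-26) = 18 dB.
At 1:2.5, that expands to 45 dB under threshold.
Output = -8 − 45 = -53 dBFS.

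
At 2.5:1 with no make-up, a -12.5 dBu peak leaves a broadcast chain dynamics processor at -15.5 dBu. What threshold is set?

-17.5 dBu

Gain reduction = -12.5 − (-15.5) = 3 dB; output overshoot = GR / (R − 1) = 3 / 1.5 = 2 dB.
Threshold = output − output overshoot = -15.5 − 2 = -17.5 dBu.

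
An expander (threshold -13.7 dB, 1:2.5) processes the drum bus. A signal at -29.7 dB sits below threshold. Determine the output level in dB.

The input is 16 dB below the -13.7 dB threshold.
A 1:2.5 expander multiplies undershoot by 2.5: 16 × 2.5 = 40 dB below threshold.
Output = -13.7 − 40 = -53.7 dB.

-53.7 dB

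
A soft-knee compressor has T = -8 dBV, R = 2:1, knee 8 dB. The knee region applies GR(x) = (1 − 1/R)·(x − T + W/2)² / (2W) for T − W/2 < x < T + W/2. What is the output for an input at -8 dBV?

-8.5 dBV

x − T + W/2 = -8 − (-8) + 4 = 4.
GR = (1 − 1/2) × 4² / 16 = 0.5 × 16 / 16 = 0.5 dB.
Output = -8 − 0.5 = -8.5 dBV.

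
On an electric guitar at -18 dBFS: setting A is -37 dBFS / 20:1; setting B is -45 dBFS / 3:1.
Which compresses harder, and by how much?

A, by 0.05 dB

A: 19 dB over, compressed to 0.95 dB over, so 18.05 dB of GR.
B: 27 dB over, compressed to 9 dB over, so 18 dB of GR.
A reduces 0.05 dB more.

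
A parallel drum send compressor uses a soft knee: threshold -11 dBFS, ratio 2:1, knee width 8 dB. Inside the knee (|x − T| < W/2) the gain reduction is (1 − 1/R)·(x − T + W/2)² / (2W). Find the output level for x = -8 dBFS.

-9.53125 dBFS

x − T + W/2 = -8 − (-11) + 4 = 7.
GR = (1 − 1/2) × 7² / 16 = 0.5 × 49 / 16 = 1.53125 dB.
Output = -8 − 1.53125 = -9.53125 dBFS.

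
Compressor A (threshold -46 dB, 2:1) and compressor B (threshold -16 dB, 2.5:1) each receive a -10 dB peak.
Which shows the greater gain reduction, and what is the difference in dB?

A, by 14.4 dB

A: 36 dB over, compressed to 18 dB over, so 18 dB of GR.
B: 6 dB over, compressed to 2.4 dB over, so 3.6 dB of GR.
A applies 14.4 dB more gain reduction.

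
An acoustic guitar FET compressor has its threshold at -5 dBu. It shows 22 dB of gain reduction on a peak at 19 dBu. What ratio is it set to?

12:1

Input overshoot = 19 − (-5) = 24 dB.
Output overshoot = 24 − 22 = 2 dB.
Ratio = input overshoot / output overshoot = 24 / 2 = 12.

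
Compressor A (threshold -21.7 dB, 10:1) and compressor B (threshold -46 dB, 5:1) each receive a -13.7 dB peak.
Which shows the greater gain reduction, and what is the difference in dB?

A: 8 dB over, compressed to 0.8 dB over, so 7.2 dB of GR.
B: 32.3 dB over, compressed to 6.46 dB over, so 25.84 dB of GR.
Difference: 18.64 dB in favour of B.

B, by 18.64 dB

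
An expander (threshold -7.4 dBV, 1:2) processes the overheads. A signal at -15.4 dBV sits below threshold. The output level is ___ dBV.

Undershoot = (-7.4) − (-15.4) = 8 dB.
At 1:2, that expands to 16 dB under threshold.
Output = -7.4 − 16 = -23.4 dBV.

-23.4 dBV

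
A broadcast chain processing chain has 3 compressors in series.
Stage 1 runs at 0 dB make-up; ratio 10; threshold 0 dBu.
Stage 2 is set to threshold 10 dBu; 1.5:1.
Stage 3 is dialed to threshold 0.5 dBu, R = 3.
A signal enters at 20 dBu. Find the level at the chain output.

1 dBu

Stage 1: 20 dBu is 20 dB over 0 dBu; at 10:1 that becomes 2 dB over, giving 2 dBu.
Stage 2: 2 dBu ≤ 10 dBu, so stage 2 doesn't engage; output 2 dBu.
Stage 3: 2 dBu is 1.5 dB over 0.5 dBu; at 3:1 that becomes 0.5 dB over, giving 1 dBu.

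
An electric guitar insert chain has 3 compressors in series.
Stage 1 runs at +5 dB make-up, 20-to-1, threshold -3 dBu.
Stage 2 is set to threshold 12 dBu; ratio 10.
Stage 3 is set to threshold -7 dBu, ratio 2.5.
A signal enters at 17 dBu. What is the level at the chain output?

Stage 1: 20 dB above -3 dBu, reduced 20:1 to 1 dB above → -2 dBu; +5 dB make-up → 3 dBu.
Stage 2: 3 dBu ≤ 12 dBu, so stage 2 doesn't engage; output 3 dBu.
Stage 3: 3 dBu is 10 dB over -7 dBu; at 2.5:1 that becomes 4 dB over, giving -3 dBu.

-3 dBu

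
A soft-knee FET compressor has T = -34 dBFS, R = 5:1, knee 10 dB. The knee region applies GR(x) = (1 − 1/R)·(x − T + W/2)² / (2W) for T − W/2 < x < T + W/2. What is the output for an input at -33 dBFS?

x − T + W/2 = -33 − (-34) + 5 = 6.
GR = (1 − 1/5) × 6² / 20 = 0.8 × 36 / 20 = 1.44 dB.
Output = -33 − 1.44 = -34.44 dBFS.

-34.44 dBFS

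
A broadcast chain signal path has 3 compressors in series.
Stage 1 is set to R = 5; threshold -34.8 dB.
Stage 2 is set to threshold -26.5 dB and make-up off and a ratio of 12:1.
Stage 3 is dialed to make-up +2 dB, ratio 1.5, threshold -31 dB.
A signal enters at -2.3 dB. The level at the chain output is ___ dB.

Stage 1: 32.5 dB above -34.8 dB, reduced 5:1 to 6.5 dB above → -28.3 dB.
Stage 2: -28.3 dB is at or below the -26.5 dB threshold — no compression; output -28.3 dB.
Stage 3: 2.7 dB above -31 dB, reduced 1.5:1 to 1.8 dB above → -29.2 dB; +2 dB make-up → -27.2 dB.

-27.2 dB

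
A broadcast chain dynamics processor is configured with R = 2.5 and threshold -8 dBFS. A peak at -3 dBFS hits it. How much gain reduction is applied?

-3 dBFS exceeds the threshold by 5 dB.
At 2.5:1, output sits 5/2.5 = 2 dB above threshold.
So the signal is attenuated by 5 − 2 = 3 dB.

3 dB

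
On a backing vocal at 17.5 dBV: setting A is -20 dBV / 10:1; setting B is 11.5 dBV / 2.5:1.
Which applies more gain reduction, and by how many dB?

A: GR = 37.5 − 37.5/10 = 33.75 dB.
B: GR = 6 − 6/2.5 = 3.6 dB.
A reduces 30.15 dB more.

A, by 30.15 dB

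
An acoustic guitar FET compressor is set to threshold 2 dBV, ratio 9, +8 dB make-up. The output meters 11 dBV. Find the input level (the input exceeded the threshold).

Stripping the +8 dB make-up gives 3 dBV at the gain stage.
Post-compression overshoot = 3 − 2 = 1 dB.
Input overshoot = R × output overshoot = 9 dB → input = 2 + 9 = 11 dBV.

11 dBV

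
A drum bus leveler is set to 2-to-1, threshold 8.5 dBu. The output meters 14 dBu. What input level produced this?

The compressed level sits 14 − 8.5 = 5.5 dB over threshold.
Input overshoot = R × output overshoot = 11 dB → input = 8.5 + 11 = 19.5 dBu.

19.5 dBu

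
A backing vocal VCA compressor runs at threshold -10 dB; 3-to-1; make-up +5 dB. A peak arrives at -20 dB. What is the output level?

-20 dB is 10 dB below the -10 dB threshold, so no gain reduction is applied.
Make-up gain adds 5 dB: -20 + 5 = -15 dB.

-15 dB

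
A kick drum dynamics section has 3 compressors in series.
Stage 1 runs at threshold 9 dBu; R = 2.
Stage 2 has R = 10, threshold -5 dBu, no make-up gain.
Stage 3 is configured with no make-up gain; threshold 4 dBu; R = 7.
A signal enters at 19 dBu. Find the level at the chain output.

Stage 1: overshoot 10 dB → 10/2 = 5 dB → 14 dBu.
Stage 2: 19 dB above -5 dBu, reduced 10:1 to 1.9 dB above → -3.1 dBu.
Stage 3: below threshold (-3.1 ≤ 4); passes unchanged; output -3.1 dBu.

-3.1 dBu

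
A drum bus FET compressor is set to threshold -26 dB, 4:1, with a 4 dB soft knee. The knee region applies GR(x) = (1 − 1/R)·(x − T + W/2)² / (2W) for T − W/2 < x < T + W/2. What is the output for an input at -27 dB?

-27.09375 dB

x − T + W/2 = -27 − (-26) + 2 = 1.
GR = (1 − 1/4) × 1² / 8 = 0.75 × 1 / 8 = 0.09375 dB.
Output = -27 − 0.09375 = -27.09375 dB.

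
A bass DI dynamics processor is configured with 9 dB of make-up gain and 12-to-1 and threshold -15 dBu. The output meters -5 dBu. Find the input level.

Stripping the +9 dB make-up gives -14 dBu at the gain stage.
Post-compression overshoot = -14 − (-15) = 1 dB.
Input overshoot = R × output overshoot = 12 dB → input = -15 + 12 = -3 dBu.

-3 dBu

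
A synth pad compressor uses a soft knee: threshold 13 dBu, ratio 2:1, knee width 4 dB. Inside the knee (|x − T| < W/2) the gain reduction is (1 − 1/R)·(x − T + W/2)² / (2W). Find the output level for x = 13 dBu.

x − T + W/2 = 13 − 13 + 2 = 2.
GR = (1 − 1/2) × 2² / 8 = 0.5 × 4 / 8 = 0.25 dB.
Output = 13 − 0.25 = 12.75 dBu.

12.75 dBu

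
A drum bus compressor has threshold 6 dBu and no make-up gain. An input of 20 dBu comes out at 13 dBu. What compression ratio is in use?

2:1

Input overshoot = 20 − 6 = 14 dB; output overshoot = 13 − 6 = 7 dB.
Ratio = 14 / 7 = 2.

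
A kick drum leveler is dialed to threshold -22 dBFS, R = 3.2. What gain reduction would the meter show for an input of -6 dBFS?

11 dB

-6 dBFS exceeds the threshold by 16 dB.
After 3.2:1 compression the overshoot becomes 16/3.2 = 5 dB.
Gain reduction = 16 − 5 = 11 dB.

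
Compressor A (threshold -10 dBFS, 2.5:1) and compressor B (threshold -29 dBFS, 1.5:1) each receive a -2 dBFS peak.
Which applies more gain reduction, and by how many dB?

A: GR = 8 − 8/2.5 = 4.8 dB.
B: GR = 27 − 27/1.5 = 9 dB.
B applies 4.2 dB more gain reduction.

B, by 4.2 dB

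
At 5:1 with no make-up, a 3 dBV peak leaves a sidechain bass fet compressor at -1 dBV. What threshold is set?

Gain reduction = 3 − (-1) = 4 dB; output overshoot = GR / (R − 1) = 4 / 4 = 1 dB.
Threshold = output − output overshoot = -1 − 1 = -2 dBV.

-2 dBV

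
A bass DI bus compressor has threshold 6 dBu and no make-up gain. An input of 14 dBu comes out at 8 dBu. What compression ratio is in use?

Input overshoot = 14 − 6 = 8 dB; output overshoot = 8 − 6 = 2 dB.
Ratio = 8 / 2 = 4.

4:1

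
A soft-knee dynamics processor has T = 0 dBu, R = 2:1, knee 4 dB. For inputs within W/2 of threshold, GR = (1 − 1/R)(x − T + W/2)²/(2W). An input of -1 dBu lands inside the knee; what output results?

x − T + W/2 = -1 − 0 + 2 = 1.
GR = (1 − 1/2) × 1² / 8 = 0.5 × 1 / 8 = 0.0625 dB.
Output = -1 − 0.0625 = -1.0625 dBu.

-1.0625 dBu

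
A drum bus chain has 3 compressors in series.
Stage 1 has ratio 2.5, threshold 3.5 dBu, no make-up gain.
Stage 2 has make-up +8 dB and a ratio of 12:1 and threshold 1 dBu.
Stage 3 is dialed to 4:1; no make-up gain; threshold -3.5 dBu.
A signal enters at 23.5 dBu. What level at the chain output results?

-0.15625 dBu

Stage 1: overshoot 20 dB → 20/2.5 = 8 dB → 11.5 dBu.
Stage 2: overshoot 10.5 dB → 10.5/12 = 0.875 dB → 1.875 dBu; +8 dB make-up → 9.875 dBu.
Stage 3: overshoot 13.375 dB → 13.375/4 = 3.34375 dB → -0.15625 dBu.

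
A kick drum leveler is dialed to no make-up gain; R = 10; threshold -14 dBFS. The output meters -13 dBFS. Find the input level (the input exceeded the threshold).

The compressed level sits -13 − (-14) = 1 dB over threshold.
Undo the ratio: input overshoot = 1 × 10 = 10 dB, giving input = -4 dBFS.

-4 dBFS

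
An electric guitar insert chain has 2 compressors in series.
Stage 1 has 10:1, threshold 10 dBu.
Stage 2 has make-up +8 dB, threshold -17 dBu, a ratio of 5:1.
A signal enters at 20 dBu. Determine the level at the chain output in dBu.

Stage 1: overshoot 10 dB → 10/10 = 1 dB → 11 dBu.
Stage 2: overshoot 28 dB → 28/5 = 5.6 dB → -11.4 dBu; +8 dB make-up → -3.4 dBu.

-3.4 dBu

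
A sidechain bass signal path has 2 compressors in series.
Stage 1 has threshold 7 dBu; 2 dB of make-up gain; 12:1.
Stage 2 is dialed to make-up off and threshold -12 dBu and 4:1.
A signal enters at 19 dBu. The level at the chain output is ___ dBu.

-6.5 dBu

Stage 1: 19 dBu is 12 dB over 7 dBu; at 12:1 that becomes 1 dB over, giving 8 dBu; +2 dB make-up → 10 dBu.
Stage 2: overshoot 22 dB → 22/4 = 5.5 dB → -6.5 dBu.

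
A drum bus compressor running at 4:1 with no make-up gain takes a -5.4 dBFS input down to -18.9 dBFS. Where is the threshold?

-23.4 dBFS

Let T be the threshold. Output overshoot = (input overshoot)/R, so -18.9 − T = (-5.4 − T)/4.
4·(-18.9 − T) = -5.4 − T → 3·T = -75.6 − (-5.4) = -70.2.
T = -70.2/3 = -23.4 dBFS.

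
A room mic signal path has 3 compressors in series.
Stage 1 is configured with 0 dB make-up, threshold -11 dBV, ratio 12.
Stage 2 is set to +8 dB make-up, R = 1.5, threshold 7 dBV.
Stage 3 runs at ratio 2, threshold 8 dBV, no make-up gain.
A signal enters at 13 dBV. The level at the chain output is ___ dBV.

-1 dBV

Stage 1: overshoot 24 dB → 24/12 = 2 dB → -9 dBV.
Stage 2: -9 dBV ≤ 7 dBV, so stage 2 doesn't engage; make-up brings it to -1 dBV.
Stage 3: below threshold (-1 ≤ 8); passes unchanged; output -1 dBV.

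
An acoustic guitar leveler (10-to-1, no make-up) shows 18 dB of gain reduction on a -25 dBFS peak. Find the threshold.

-45 dBFS

Let T be the threshold. Output overshoot = (input overshoot)/R, so -43 − T = (-25 − T)/10.
10·(-43 − T) = -25 − T → 9·T = -430 − (-25) = -405.
T = -405/9 = -45 dBFS.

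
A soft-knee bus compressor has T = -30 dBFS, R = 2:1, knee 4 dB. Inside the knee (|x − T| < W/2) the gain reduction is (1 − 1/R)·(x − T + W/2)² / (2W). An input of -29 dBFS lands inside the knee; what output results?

-29.5625 dBFS

x − T + W/2 = -29 − (-30) + 2 = 3.
GR = (1 − 1/2) × 3² / 8 = 0.5 × 9 / 8 = 0.5625 dB.
Output = -29 − 0.5625 = -29.5625 dBFS.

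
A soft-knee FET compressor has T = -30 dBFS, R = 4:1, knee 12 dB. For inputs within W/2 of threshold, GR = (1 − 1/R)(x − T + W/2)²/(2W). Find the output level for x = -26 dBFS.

-29.125 dBFS

x − T + W/2 = -26 − (-30) + 6 = 10.
GR = (1 − 1/4) × 10² / 24 = 0.75 × 100 / 24 = 3.125 dB.
Output = -26 − 3.125 = -29.125 dBFS.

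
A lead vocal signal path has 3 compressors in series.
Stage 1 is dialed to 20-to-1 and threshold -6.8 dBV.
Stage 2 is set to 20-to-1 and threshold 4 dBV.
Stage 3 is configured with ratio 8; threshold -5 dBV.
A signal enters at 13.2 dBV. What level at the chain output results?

-5.8 dBV

Stage 1: overshoot 20 dB → 20/20 = 1 dB → -5.8 dBV.
Stage 2: -5.8 dBV is at or below the 4 dBV threshold — no compression; output -5.8 dBV.
Stage 3: -5.8 dBV ≤ -5 dBV, so stage 3 doesn't engage; output -5.8 dBV.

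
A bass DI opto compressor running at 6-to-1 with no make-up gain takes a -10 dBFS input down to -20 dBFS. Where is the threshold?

Input is 12 dB above T (since output overshoot × R = input overshoot: (-20 − T)·6 = -10 − T gives T = -22 dBFS).
Check: -22 + (-10 − (-22))/6 = -22 + 2 = -20 dBFS. ✓

-22 dBFS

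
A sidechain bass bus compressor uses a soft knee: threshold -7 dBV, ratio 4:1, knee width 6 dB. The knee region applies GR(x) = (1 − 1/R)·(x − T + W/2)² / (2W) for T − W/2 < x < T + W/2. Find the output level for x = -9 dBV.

-9.0625 dBV

x − T + W/2 = -9 − (-7) + 3 = 1.
GR = (1 − 1/4) × 1² / 12 = 0.75 × 1 / 12 = 0.0625 dB.
Output = -9 − 0.0625 = -9.0625 dBV.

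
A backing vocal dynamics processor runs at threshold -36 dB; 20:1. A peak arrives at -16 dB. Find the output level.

The input is 20 dB above the -36 dB threshold.
The 20 dB excess becomes 1 dB after 20:1 reduction.
Output = -36 + 1 = -35 dB.

-35 dB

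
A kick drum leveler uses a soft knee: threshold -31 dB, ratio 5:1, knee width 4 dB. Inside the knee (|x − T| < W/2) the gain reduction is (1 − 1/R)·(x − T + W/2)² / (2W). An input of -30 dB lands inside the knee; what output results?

x − T + W/2 = -30 − (-31) + 2 = 3.
GR = (1 − 1/5) × 3² / 8 = 0.8 × 9 / 8 = 0.9 dB.
Output = -30 − 0.9 = -30.9 dB.

-30.9 dB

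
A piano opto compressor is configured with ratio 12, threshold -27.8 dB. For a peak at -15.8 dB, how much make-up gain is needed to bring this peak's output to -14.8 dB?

Overshoot 12 dB → 12/12 = 1 dB after compression, so the compressed level is -27.8 + 1 = -26.8 dB.
Make-up = target − compressed = -14.8 − (-26.8) = 12 dB.

12 dB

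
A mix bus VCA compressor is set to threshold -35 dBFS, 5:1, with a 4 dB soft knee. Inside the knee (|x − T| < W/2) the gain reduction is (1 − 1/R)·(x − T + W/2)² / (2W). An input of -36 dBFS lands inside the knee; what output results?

x − T + W/2 = -36 − (-35) + 2 = 1.
GR = (1 − 1/5) × 1² / 8 = 0.8 × 1 / 8 = 0.1 dB.
Output = -36 − 0.1 = -36.1 dBFS.

-36.1 dBFS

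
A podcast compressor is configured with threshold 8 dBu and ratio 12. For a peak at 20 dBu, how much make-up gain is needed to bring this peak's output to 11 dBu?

2 dB

Without make-up, output = threshold + overshoot/12 = 8 + 1 = 9 dBu.
Gap to target: 2 dB.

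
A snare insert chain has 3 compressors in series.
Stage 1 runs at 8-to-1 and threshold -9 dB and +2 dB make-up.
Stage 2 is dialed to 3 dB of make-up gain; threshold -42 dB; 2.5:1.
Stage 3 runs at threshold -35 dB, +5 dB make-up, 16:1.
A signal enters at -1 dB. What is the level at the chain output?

-29.35 dB

Stage 1: overshoot 8 dB → 8/8 = 1 dB → -8 dB; +2 dB make-up → -6 dB.
Stage 2: -6 dB is 36 dB over -42 dB; at 2.5:1 that becomes 14.4 dB over, giving -27.6 dB; +3 dB make-up → -24.6 dB.
Stage 3: overshoot 10.4 dB → 10.4/16 = 0.65 dB → -34.35 dB; +5 dB make-up → -29.35 dB.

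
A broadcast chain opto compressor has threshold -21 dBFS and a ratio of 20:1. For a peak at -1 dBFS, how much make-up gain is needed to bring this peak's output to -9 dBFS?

Overshoot 20 dB → 20/20 = 1 dB after compression, so the compressed level is -21 + 1 = -20 dBFS.
Make-up = target − compressed = -9 − (-20) = 11 dB.

11 dB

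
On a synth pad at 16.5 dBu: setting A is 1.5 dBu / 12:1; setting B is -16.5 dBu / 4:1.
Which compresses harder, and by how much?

B, by 11 dB

A: GR = 15 − 15/12 = 13.75 dB.
B: GR = 33 − 33/4 = 24.75 dB.
B applies 11 dB more gain reduction.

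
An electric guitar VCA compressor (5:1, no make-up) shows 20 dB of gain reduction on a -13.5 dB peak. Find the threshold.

-38.5 dB

Input is 25 dB above T (since output overshoot × R = input overshoot: (-33.5 − T)·5 = -13.5 − T gives T = -38.5 dB).
Check: -38.5 + (-13.5 − (-38.5))/5 = -38.5 + 5 = -33.5 dB. ✓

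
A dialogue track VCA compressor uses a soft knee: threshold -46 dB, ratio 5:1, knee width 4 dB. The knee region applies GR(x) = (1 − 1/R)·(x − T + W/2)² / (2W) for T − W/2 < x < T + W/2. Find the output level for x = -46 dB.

-46.4 dB

x − T + W/2 = -46 − (-46) + 2 = 2.
GR = (1 − 1/5) × 2² / 8 = 0.8 × 4 / 8 = 0.4 dB.
Output = -46 − 0.4 = -46.4 dB.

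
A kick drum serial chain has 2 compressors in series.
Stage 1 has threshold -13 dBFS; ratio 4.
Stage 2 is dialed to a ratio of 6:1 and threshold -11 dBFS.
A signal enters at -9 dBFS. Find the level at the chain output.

-12 dBFS

Stage 1: overshoot 4 dB → 4/4 = 1 dB → -12 dBFS.
Stage 2: -12 dBFS is at or below the -11 dBFS threshold — no compression; output -12 dBFS.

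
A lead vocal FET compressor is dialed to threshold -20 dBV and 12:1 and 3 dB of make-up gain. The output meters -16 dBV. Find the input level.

-8 dBV

Before make-up, the level was -16 − 3 = -19 dBV.
The compressed level sits -19 − (-20) = 1 dB over threshold.
Before 12:1 compression the overshoot was 1 × 12 = 12 dB, so input = -20 + 12 = -8 dBV.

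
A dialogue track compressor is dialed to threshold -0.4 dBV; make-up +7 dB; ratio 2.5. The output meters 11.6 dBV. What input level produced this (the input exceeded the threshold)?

12.1 dBV

Stripping the +7 dB make-up gives 4.6 dBV at the gain stage.
Post-compression overshoot = 4.6 − (-0.4) = 5 dB.
Input overshoot = R × output overshoot = 12.5 dB → input = -0.4 + 12.5 = 12.1 dBV.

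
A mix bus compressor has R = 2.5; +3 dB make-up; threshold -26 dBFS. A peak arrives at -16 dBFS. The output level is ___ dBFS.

-19 dBFS

The input is 10 dB above the -26 dBFS threshold.
2.5:1 compression reduces that to 10/2.5 = 4 dB over.
That puts the output at -22 dBFS; make-up adds 3 dB, giving -19 dBFS.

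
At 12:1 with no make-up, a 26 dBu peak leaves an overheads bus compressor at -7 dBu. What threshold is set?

Input is 36 dB above T (since output overshoot × R = input overshoot: (-7 − T)·12 = 26 − T gives T = -10 dBu).
Check: -10 + (26 − (-10))/12 = -10 + 3 = -7 dBu. ✓

-10 dBu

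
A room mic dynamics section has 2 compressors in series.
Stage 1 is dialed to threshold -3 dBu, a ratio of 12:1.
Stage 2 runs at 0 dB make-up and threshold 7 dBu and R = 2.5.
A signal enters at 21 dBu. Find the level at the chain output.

Stage 1: overshoot 24 dB → 24/12 = 2 dB → -1 dBu.
Stage 2: -1 dBu is at or below the 7 dBu threshold — no compression; output -1 dBu.

-1 dBu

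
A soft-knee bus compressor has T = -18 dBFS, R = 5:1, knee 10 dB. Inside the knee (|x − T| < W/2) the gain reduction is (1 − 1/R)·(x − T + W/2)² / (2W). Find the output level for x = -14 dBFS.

x − T + W/2 = -14 − (-18) + 5 = 9.
GR = (1 − 1/5) × 9² / 20 = 0.8 × 81 / 20 = 3.24 dB.
Output = -14 − 3.24 = -17.24 dBFS.

-17.24 dBFS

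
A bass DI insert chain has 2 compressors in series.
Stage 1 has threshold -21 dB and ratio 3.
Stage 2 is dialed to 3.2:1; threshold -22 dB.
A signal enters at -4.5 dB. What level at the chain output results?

Stage 1: overshoot 16.5 dB → 16.5/3 = 5.5 dB → -15.5 dB.
Stage 2: overshoot 6.5 dB → 6.5/3.2 = 2.03125 dB → -19.96875 dB.

-19.96875 dB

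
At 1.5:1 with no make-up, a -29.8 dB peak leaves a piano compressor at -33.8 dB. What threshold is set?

-41.8 dB

Gain reduction = -29.8 − (-33.8) = 4 dB; output overshoot = GR / (R − 1) = 4 / 0.5 = 8 dB.
Threshold = output − output overshoot = -33.8 − 8 = -41.8 dB.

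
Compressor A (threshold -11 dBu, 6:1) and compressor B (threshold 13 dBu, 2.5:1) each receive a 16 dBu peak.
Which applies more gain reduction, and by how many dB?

A, by 20.7 dB

A: 27 dB over, compressed to 4.5 dB over, so 22.5 dB of GR.
B: 3 dB over, compressed to 1.2 dB over, so 1.8 dB of GR.
A reduces 20.7 dB more.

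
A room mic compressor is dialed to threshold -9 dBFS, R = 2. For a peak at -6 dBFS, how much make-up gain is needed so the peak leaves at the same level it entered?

1.5 dB

The peak compresses to -9 + 3/2 = -7.5 dBFS.
To reach -6 dBFS requires -6 − (-7.5) = 1.5 dB of make-up.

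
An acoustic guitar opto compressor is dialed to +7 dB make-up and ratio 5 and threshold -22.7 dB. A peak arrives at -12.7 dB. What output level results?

Overshoot: -12.7 − (-22.7) = 10 dB.
5:1 compression reduces that to 10/5 = 2 dB over.
Output = -22.7 + 2 = -20.7 dB; make-up adds 7 dB, giving -13.7 dB.

-13.7 dB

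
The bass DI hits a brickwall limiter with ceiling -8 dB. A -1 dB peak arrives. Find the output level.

A brickwall limiter is an ∞:1 compressor: any input above the ceiling is clamped to -8 dB.

-8 dB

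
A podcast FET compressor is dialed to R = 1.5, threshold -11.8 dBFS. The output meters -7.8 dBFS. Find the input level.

That's 4 dB above the -11.8 dBFS threshold.
Before 1.5:1 compression the overshoot was 4 × 1.5 = 6 dB, so input = -11.8 + 6 = -5.8 dBFS.

-5.8 dBFS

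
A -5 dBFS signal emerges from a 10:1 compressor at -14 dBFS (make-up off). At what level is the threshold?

-15 dBFS

Let T be the threshold. Output overshoot = (input overshoot)/R, so -14 − T = (-5 − T)/10.
10·(-14 − T) = -5 − T → 9·T = -140 − (-5) = -135.
T = -135/9 = -15 dBFS.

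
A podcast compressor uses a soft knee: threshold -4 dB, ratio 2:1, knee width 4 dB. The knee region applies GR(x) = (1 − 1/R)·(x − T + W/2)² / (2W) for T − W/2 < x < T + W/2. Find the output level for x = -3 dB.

-3.5625 dB

x − T + W/2 = -3 − (-4) + 2 = 3.
GR = (1 − 1/2) × 3² / 8 = 0.5 × 9 / 8 = 0.5625 dB.
Output = -3 − 0.5625 = -3.5625 dB.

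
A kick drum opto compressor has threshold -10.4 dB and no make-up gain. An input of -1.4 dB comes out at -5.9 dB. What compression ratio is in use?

2:1

Input overshoot = -1.4 − (-10.4) = 9 dB; output overshoot = -5.9 − (-10.4) = 4.5 dB.
Ratio = 9 / 4.5 = 2.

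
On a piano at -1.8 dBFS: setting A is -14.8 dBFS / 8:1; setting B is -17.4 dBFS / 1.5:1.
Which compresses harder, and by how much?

A: 13 dB over, compressed to 1.625 dB over, so 11.375 dB of GR.
B: 15.6 dB over, compressed to 10.4 dB over, so 5.2 dB of GR.
A reduces 6.175 dB more.

A, by 6.175 dB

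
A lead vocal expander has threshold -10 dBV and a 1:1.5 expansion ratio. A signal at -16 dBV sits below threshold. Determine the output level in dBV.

-19 dBV

Undershoot = (-10) − (-16) = 6 dB.
At 1:1.5, that expands to 9 dB under threshold.
Output = -10 − 9 = -19 dBV.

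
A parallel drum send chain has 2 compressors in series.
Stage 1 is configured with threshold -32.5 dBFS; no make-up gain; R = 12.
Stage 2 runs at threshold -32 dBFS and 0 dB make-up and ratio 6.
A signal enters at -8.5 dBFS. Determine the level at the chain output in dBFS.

Stage 1: -8.5 dBFS is 24 dB over -32.5 dBFS; at 12:1 that becomes 2 dB over, giving -30.5 dBFS.
Stage 2: 1.5 dB above -32 dBFS, reduced 6:1 to 0.25 dB above → -31.75 dBFS.

-31.75 dBFS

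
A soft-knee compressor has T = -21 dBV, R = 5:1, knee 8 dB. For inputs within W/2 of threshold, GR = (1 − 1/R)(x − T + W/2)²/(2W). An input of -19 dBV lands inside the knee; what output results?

-20.8 dBV

x − T + W/2 = -19 − (-21) + 4 = 6.
GR = (1 − 1/5) × 6² / 16 = 0.8 × 36 / 16 = 1.8 dB.
Output = -19 − 1.8 = -20.8 dBV.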